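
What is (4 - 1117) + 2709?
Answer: 1596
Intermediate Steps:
(4 - 1117) + 2709 = -1113 + 2709 = 1596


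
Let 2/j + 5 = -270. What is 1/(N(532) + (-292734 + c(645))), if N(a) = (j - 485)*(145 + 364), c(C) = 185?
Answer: -275/148339868 ≈ -1.8539e-6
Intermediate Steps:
j = -2/275 (j = 2/(-5 - 270) = 2/(-275) = 2*(-1/275) = -2/275 ≈ -0.0072727)
N(a) = -67888893/275 (N(a) = (-2/275 - 485)*(145 + 364) = -133377/275*509 = -67888893/275)
1/(N(532) + (-292734 + c(645))) = 1/(-67888893/275 + (-292734 + 185)) = 1/(-67888893/275 - 292549) = 1/(-148339868/275) = -275/148339868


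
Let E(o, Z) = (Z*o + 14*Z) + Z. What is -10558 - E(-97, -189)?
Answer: -26056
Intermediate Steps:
E(o, Z) = 15*Z + Z*o (E(o, Z) = (14*Z + Z*o) + Z = 15*Z + Z*o)
-10558 - E(-97, -189) = -10558 - (-189)*(15 - 97) = -10558 - (-189)*(-82) = -10558 - 1*15498 = -10558 - 15498 = -26056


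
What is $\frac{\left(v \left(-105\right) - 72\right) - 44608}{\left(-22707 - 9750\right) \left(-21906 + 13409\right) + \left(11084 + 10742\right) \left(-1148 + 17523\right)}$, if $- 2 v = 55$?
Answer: $- \frac{83585}{1266375758} \approx -6.6003 \cdot 10^{-5}$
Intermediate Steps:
$v = - \frac{55}{2}$ ($v = \left(- \frac{1}{2}\right) 55 = - \frac{55}{2} \approx -27.5$)
$\frac{\left(v \left(-105\right) - 72\right) - 44608}{\left(-22707 - 9750\right) \left(-21906 + 13409\right) + \left(11084 + 10742\right) \left(-1148 + 17523\right)} = \frac{\left(\left(- \frac{55}{2}\right) \left(-105\right) - 72\right) - 44608}{\left(-22707 - 9750\right) \left(-21906 + 13409\right) + \left(11084 + 10742\right) \left(-1148 + 17523\right)} = \frac{\left(\frac{5775}{2} - 72\right) - 44608}{\left(-32457\right) \left(-8497\right) + 21826 \cdot 16375} = \frac{\frac{5631}{2} - 44608}{275787129 + 357400750} = - \frac{83585}{2 \cdot 633187879} = \left(- \frac{83585}{2}\right) \frac{1}{633187879} = - \frac{83585}{1266375758}$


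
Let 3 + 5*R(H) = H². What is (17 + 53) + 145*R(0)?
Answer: -17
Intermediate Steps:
R(H) = -⅗ + H²/5
(17 + 53) + 145*R(0) = (17 + 53) + 145*(-⅗ + (⅕)*0²) = 70 + 145*(-⅗ + (⅕)*0) = 70 + 145*(-⅗ + 0) = 70 + 145*(-⅗) = 70 - 87 = -17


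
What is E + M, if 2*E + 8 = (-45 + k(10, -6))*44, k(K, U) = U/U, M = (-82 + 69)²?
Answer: -803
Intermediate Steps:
M = 169 (M = (-13)² = 169)
k(K, U) = 1
E = -972 (E = -4 + ((-45 + 1)*44)/2 = -4 + (-44*44)/2 = -4 + (½)*(-1936) = -4 - 968 = -972)
E + M = -972 + 169 = -803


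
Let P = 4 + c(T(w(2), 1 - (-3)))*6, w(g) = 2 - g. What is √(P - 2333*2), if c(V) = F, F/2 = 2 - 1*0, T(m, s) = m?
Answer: I*√4638 ≈ 68.103*I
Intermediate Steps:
F = 4 (F = 2*(2 - 1*0) = 2*(2 + 0) = 2*2 = 4)
c(V) = 4
P = 28 (P = 4 + 4*6 = 4 + 24 = 28)
√(P - 2333*2) = √(28 - 2333*2) = √(28 - 4666) = √(-4638) = I*√4638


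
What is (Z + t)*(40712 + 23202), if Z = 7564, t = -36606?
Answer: -1856190388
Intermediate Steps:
(Z + t)*(40712 + 23202) = (7564 - 36606)*(40712 + 23202) = -29042*63914 = -1856190388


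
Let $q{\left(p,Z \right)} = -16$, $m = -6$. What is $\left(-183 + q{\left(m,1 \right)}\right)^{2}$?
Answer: $39601$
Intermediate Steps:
$\left(-183 + q{\left(m,1 \right)}\right)^{2} = \left(-183 - 16\right)^{2} = \left(-199\right)^{2} = 39601$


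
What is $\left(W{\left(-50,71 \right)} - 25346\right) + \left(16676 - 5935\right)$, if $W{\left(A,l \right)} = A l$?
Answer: $-18155$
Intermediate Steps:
$\left(W{\left(-50,71 \right)} - 25346\right) + \left(16676 - 5935\right) = \left(\left(-50\right) 71 - 25346\right) + \left(16676 - 5935\right) = \left(-3550 - 25346\right) + \left(16676 - 5935\right) = -28896 + 10741 = -18155$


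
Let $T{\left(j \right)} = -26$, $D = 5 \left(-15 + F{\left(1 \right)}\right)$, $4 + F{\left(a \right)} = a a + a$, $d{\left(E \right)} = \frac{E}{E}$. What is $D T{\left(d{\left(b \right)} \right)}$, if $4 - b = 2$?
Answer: $2210$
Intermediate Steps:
$b = 2$ ($b = 4 - 2 = 2$)
$d{\left(E \right)} = 1$
$F{\left(a \right)} = -4 + a + a^{2}$ ($F{\left(a \right)} = -4 + \left(a a + a\right) = -4 + \left(a^{2} + a\right) = -4 + \left(a + a^{2}\right) = -4 + a + a^{2}$)
$D = -85$ ($D = 5 \left(-15 + \left(-4 + 1 + 1^{2}\right)\right) = 5 \left(-15 + \left(-4 + 1 + 1\right)\right) = 5 \left(-15 - 2\right) = 5 \left(-17\right) = -85$)
$D T{\left(d{\left(b \right)} \right)} = \left(-85\right) \left(-26\right) = 2210$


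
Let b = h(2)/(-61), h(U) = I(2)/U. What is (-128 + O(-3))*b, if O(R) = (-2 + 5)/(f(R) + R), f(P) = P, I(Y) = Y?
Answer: 257/122 ≈ 2.1066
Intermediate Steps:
h(U) = 2/U
O(R) = 3/(2*R) (O(R) = (-2 + 5)/(R + R) = 3/((2*R)) = 3*(1/(2*R)) = 3/(2*R))
b = -1/61 (b = (2/2)/(-61) = (2*(½))*(-1/61) = 1*(-1/61) = -1/61 ≈ -0.016393)
(-128 + O(-3))*b = (-128 + (3/2)/(-3))*(-1/61) = (-128 + (3/2)*(-⅓))*(-1/61) = (-128 - ½)*(-1/61) = -257/2*(-1/61) = 257/122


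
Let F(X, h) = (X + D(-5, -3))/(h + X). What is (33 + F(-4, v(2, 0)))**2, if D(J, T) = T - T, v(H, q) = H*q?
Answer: 1156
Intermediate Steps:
D(J, T) = 0
F(X, h) = X/(X + h) (F(X, h) = (X + 0)/(h + X) = X/(X + h))
(33 + F(-4, v(2, 0)))**2 = (33 - 4/(-4 + 2*0))**2 = (33 - 4/(-4 + 0))**2 = (33 - 4/(-4))**2 = (33 - 4*(-1/4))**2 = (33 + 1)**2 = 34**2 = 1156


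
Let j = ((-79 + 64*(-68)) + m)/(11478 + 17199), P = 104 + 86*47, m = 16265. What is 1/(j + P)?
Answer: 28677/118906676 ≈ 0.00024117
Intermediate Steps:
P = 4146 (P = 104 + 4042 = 4146)
j = 11834/28677 (j = ((-79 + 64*(-68)) + 16265)/(11478 + 17199) = ((-79 - 4352) + 16265)/28677 = (-4431 + 16265)*(1/28677) = 11834*(1/28677) = 11834/28677 ≈ 0.41267)
1/(j + P) = 1/(11834/28677 + 4146) = 1/(118906676/28677) = 28677/118906676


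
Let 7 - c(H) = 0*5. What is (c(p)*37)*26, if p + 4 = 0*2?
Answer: 6734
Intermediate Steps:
p = -4 (p = -4 + 0*2 = -4 + 0 = -4)
c(H) = 7 (c(H) = 7 - 0*5 = 7 - 1*0 = 7 + 0 = 7)
(c(p)*37)*26 = (7*37)*26 = 259*26 = 6734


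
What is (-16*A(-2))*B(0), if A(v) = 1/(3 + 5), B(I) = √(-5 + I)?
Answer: -2*I*√5 ≈ -4.4721*I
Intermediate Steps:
A(v) = ⅛ (A(v) = 1/8 = ⅛)
(-16*A(-2))*B(0) = (-16*⅛)*√(-5 + 0) = -2*I*√5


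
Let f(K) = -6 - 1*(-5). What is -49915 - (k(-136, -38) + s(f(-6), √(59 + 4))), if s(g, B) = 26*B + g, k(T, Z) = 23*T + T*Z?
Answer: -51954 - 78*√7 ≈ -52160.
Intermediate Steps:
f(K) = -1 (f(K) = -6 + 5 = -1)
s(g, B) = g + 26*B
-49915 - (k(-136, -38) + s(f(-6), √(59 + 4))) = -49915 - (-136*(23 - 38) + (-1 + 26*√(59 + 4))) = -49915 - (-136*(-15) + (-1 + 26*√63)) = -49915 - (2040 + (-1 + 26*(3*√7))) = -49915 - (2040 + (-1 + 78*√7)) = -49915 - (2039 + 78*√7) = -49915 + (-2039 - 78*√7) = -51954 - 78*√7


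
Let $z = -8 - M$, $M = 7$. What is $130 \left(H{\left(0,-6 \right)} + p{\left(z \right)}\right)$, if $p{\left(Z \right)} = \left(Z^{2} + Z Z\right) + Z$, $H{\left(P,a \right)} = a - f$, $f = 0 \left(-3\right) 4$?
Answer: $55770$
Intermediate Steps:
$f = 0$ ($f = 0 \cdot 4 = 0$)
$H{\left(P,a \right)} = a$ ($H{\left(P,a \right)} = a - 0 = a + 0 = a$)
$z = -15$ ($z = -8 - 7 = -15$)
$p{\left(Z \right)} = Z + 2 Z^{2}$ ($p{\left(Z \right)} = \left(Z^{2} + Z^{2}\right) + Z = 2 Z^{2} + Z = Z + 2 Z^{2}$)
$130 \left(H{\left(0,-6 \right)} + p{\left(z \right)}\right) = 130 \left(-6 - 15 \left(1 + 2 \left(-15\right)\right)\right) = 130 \left(-6 - 15 \left(1 - 30\right)\right) = 130 \left(-6 - -435\right) = 130 \left(-6 + 435\right) = 130 \cdot 429 = 55770$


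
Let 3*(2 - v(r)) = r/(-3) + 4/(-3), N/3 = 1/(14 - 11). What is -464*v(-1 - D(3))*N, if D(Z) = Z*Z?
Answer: -1856/3 ≈ -618.67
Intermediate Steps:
D(Z) = Z²
N = 1 (N = 3/(14 - 11) = 3/3 = 3*(⅓) = 1)
v(r) = 22/9 + r/9 (v(r) = 2 - (r/(-3) + 4/(-3))/3 = 2 - (r*(-⅓) + 4*(-⅓))/3 = 2 - (-r/3 - 4/3)/3 = 2 - (-4/3 - r/3)/3 = 2 + (4/9 + r/9) = 22/9 + r/9)
-464*v(-1 - D(3))*N = -464*(22/9 + (-1 - 1*3²)/9) = -464*(22/9 + (-1 - 1*9)/9) = -464*(22/9 + (-1 - 9)/9) = -464*(22/9 + (⅑)*(-10)) = -464*(22/9 - 10/9) = -1856/3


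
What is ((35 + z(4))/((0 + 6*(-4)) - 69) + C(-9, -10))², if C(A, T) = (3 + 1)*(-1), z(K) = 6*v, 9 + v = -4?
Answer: 108241/8649 ≈ 12.515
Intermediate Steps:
v = -13 (v = -9 - 4 = -13)
z(K) = -78 (z(K) = 6*(-13) = -78)
C(A, T) = -4 (C(A, T) = 4*(-1) = -4)
((35 + z(4))/((0 + 6*(-4)) - 69) + C(-9, -10))² = ((35 - 78)/((0 + 6*(-4)) - 69) - 4)² = (-43/((0 - 24) - 69) - 4)² = (-43/(-24 - 69) - 4)² = (-43/(-93) - 4)² = (-43*(-1/93) - 4)² = (43/93 - 4)² = (-329/93)² = 108241/8649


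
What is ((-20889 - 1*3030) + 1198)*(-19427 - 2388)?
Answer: 495658615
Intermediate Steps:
((-20889 - 1*3030) + 1198)*(-19427 - 2388) = ((-20889 - 3030) + 1198)*(-21815) = (-23919 + 1198)*(-21815) = -22721*(-21815) = 495658615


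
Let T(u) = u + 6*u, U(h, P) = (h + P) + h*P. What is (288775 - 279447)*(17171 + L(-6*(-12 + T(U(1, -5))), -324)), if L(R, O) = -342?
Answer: 156980912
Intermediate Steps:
U(h, P) = P + h + P*h (U(h, P) = (P + h) + P*h = P + h + P*h)
T(u) = 7*u
(288775 - 279447)*(17171 + L(-6*(-12 + T(U(1, -5))), -324)) = (288775 - 279447)*(17171 - 342) = 9328*16829 = 156980912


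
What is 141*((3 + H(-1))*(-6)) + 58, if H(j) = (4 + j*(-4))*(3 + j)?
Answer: -16016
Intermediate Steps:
H(j) = (3 + j)*(4 - 4*j) (H(j) = (4 - 4*j)*(3 + j) = (3 + j)*(4 - 4*j))
141*((3 + H(-1))*(-6)) + 58 = 141*((3 + (12 - 8*(-1) - 4*(-1)**2))*(-6)) + 58 = 141*((3 + (12 + 8 - 4*1))*(-6)) + 58 = 141*((3 + (12 + 8 - 4))*(-6)) + 58 = 141*((3 + 16)*(-6)) + 58 = 141*(19*(-6)) + 58 = 141*(-114) + 58 = -16074 + 58 = -16016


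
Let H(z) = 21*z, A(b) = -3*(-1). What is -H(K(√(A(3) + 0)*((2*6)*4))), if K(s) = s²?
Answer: -145152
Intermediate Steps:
A(b) = 3
-H(K(√(A(3) + 0)*((2*6)*4))) = -21*(√(3 + 0)*((2*6)*4))² = -21*(√3*(12*4))² = -21*(√3*48)² = -21*(48*√3)² = -21*6912 = -1*145152 = -145152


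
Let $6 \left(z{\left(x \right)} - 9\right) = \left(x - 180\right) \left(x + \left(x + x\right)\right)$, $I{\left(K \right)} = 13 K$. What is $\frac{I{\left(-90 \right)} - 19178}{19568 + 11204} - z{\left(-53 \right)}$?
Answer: $- \frac{95149505}{15386} \approx -6184.2$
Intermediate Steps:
$z{\left(x \right)} = 9 + \frac{x \left(-180 + x\right)}{2}$ ($z{\left(x \right)} = 9 + \frac{\left(x - 180\right) \left(x + \left(x + x\right)\right)}{6} = 9 + \frac{\left(-180 + x\right) \left(x + 2 x\right)}{6} = 9 + \frac{\left(-180 + x\right) 3 x}{6} = 9 + \frac{3 x \left(-180 + x\right)}{6} = 9 + \frac{x \left(-180 + x\right)}{2}$)
$\frac{I{\left(-90 \right)} - 19178}{19568 + 11204} - z{\left(-53 \right)} = \frac{13 \left(-90\right) - 19178}{19568 + 11204} - \left(9 + \frac{\left(-53\right)^{2}}{2} - -4770\right) = \frac{-1170 - 19178}{30772} - \left(9 + \frac{1}{2} \cdot 2809 + 4770\right) = \left(-20348\right) \frac{1}{30772} - \left(9 + \frac{2809}{2} + 4770\right) = - \frac{5087}{7693} - \frac{12367}{2} = - \frac{95149505}{15386}$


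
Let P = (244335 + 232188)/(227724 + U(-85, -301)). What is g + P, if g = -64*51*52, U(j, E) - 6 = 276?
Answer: -81128985/478 ≈ -1.6973e+5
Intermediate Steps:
U(j, E) = 282 (U(j, E) = 6 + 276 = 282)
g = -169728 (g = -3264*52 = -169728)
P = 999/478 (P = (244335 + 232188)/(227724 + 282) = 476523/228006 = 476523*(1/228006) = 999/478 ≈ 2.0900)
g + P = -169728 + 999/478 = -81128985/478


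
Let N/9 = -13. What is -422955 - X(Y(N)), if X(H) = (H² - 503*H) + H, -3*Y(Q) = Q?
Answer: -404898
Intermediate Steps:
N = -117 (N = 9*(-13) = -117)
Y(Q) = -Q/3
X(H) = H² - 502*H
-422955 - X(Y(N)) = -422955 - (-⅓*(-117))*(-502 - ⅓*(-117)) = -422955 - 39*(-502 + 39) = -422955 - 39*(-463) = -422955 - 1*(-18057) = -422955 + 18057 = -404898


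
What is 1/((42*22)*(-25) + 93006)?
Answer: 1/69906 ≈ 1.4305e-5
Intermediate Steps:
1/((42*22)*(-25) + 93006) = 1/(924*(-25) + 93006) = 1/(-23100 + 93006) = 1/69906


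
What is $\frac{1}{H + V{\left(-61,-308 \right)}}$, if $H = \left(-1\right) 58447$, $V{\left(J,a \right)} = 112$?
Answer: $- \frac{1}{58335} \approx -1.7142 \cdot 10^{-5}$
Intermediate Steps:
$H = -58447$
$\frac{1}{H + V{\left(-61,-308 \right)}} = \frac{1}{-58447 + 112} = \frac{1}{-58335} = - \frac{1}{58335}$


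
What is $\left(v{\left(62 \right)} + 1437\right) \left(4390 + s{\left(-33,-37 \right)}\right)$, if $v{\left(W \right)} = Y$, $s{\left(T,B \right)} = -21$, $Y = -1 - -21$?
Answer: $6365633$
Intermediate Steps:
$Y = 20$ ($Y = -1 + 21 = 20$)
$v{\left(W \right)} = 20$
$\left(v{\left(62 \right)} + 1437\right) \left(4390 + s{\left(-33,-37 \right)}\right) = \left(20 + 1437\right) \left(4390 - 21\right) = 1457 \cdot 4369 = 6365633$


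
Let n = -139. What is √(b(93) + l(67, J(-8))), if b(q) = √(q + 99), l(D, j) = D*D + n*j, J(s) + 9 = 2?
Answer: √(5462 + 8*√3) ≈ 73.999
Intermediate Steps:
J(s) = -7 (J(s) = -9 + 2 = -7)
l(D, j) = D² - 139*j (l(D, j) = D*D - 139*j = D² - 139*j)
b(q) = √(99 + q)
√(b(93) + l(67, J(-8))) = √(√(99 + 93) + (67² - 139*(-7))) = √(√192 + (4489 + 973)) = √(8*√3 + 5462) = √(5462 + 8*√3)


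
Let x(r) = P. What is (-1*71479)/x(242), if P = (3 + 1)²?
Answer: -71479/16 ≈ -4467.4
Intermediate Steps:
P = 16 (P = 4² = 16)
x(r) = 16
(-1*71479)/x(242) = -1*71479/16 = -71479*1/16 = -71479/16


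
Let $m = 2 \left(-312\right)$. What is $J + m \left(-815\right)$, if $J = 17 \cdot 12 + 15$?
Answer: $508779$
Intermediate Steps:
$m = -624$
$J = 219$ ($J = 204 + 15 = 219$)
$J + m \left(-815\right) = 219 - -508560 = 219 + 508560 = 508779$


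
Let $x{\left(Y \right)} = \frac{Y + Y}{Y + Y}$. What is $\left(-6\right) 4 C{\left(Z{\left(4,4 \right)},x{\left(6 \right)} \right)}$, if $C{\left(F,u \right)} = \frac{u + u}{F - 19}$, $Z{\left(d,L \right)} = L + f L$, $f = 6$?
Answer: $- \frac{16}{3} \approx -5.3333$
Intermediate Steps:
$x{\left(Y \right)} = 1$ ($x{\left(Y \right)} = \frac{2 Y}{2 Y} = 2 Y \frac{1}{2 Y} = 1$)
$Z{\left(d,L \right)} = 7 L$ ($Z{\left(d,L \right)} = L + 6 L = 7 L$)
$C{\left(F,u \right)} = \frac{2 u}{-19 + F}$
$\left(-6\right) 4 C{\left(Z{\left(4,4 \right)},x{\left(6 \right)} \right)} = \left(-6\right) 4 \cdot 2 \cdot 1 \frac{1}{-19 + 7 \cdot 4} = - 24 \cdot 2 \cdot 1 \frac{1}{-19 + 28} = - 24 \cdot 2 \cdot 1 \cdot \frac{1}{9} = \left(-24\right) \frac{2}{9} = - \frac{16}{3}$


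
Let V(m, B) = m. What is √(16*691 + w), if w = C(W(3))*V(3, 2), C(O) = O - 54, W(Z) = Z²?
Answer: √10921 ≈ 104.50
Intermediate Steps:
C(O) = -54 + O
w = -135 (w = (-54 + 3²)*3 = (-54 + 9)*3 = -45*3 = -135)
√(16*691 + w) = √(16*691 - 135) = √(11056 - 135) = √10921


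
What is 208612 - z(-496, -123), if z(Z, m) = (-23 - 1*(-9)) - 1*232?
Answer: 208858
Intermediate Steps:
z(Z, m) = -246 (z(Z, m) = (-23 + 9) - 232 = -14 - 232 = -246)
208612 - z(-496, -123) = 208612 - 1*(-246) = 208612 + 246 = 208858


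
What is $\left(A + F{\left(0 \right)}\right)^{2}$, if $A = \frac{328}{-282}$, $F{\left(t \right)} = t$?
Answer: $\frac{26896}{19881} \approx 1.3528$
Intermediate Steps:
$A = - \frac{164}{141}$ ($A = 328 \left(- \frac{1}{282}\right) = - \frac{164}{141} \approx -1.1631$)
$\left(A + F{\left(0 \right)}\right)^{2} = \left(- \frac{164}{141} + 0\right)^{2} = \left(- \frac{164}{141}\right)^{2} = \frac{26896}{19881}$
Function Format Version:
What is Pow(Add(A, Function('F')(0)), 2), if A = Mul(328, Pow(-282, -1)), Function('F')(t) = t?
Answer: Rational(26896, 19881) ≈ 1.3528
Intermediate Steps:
A = Rational(-164, 141) (A = Mul(328, Rational(-1, 282)) = Rational(-164, 141) ≈ -1.1631)
Pow(Add(A, Function('F')(0)), 2) = Pow(Add(Rational(-164, 141), 0), 2) = Pow(Rational(-164, 141), 2) = Rational(26896, 19881)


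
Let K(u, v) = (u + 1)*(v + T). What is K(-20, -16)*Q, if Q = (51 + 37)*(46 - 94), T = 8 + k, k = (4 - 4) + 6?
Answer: -160512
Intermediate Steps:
k = 6 (k = 0 + 6 = 6)
T = 14 (T = 8 + 6 = 14)
Q = -4224 (Q = 88*(-48) = -4224)
K(u, v) = (1 + u)*(14 + v) (K(u, v) = (u + 1)*(v + 14) = (1 + u)*(14 + v))
K(-20, -16)*Q = (14 - 16 + 14*(-20) - 20*(-16))*(-4224) = (14 - 16 - 280 + 320)*(-4224) = 38*(-4224) = -160512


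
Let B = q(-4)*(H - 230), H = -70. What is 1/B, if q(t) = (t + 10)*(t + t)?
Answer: 1/14400 ≈ 6.9444e-5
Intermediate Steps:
q(t) = 2*t*(10 + t) (q(t) = (10 + t)*(2*t) = 2*t*(10 + t))
B = 14400 (B = (2*(-4)*(10 - 4))*(-70 - 230) = (2*(-4)*6)*(-300) = -48*(-300) = 14400)
1/B = 1/14400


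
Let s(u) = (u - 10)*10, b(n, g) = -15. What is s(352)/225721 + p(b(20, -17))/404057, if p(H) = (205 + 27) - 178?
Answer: 1394063874/91204150097 ≈ 0.015285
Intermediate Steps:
p(H) = 54 (p(H) = 232 - 178 = 54)
s(u) = -100 + 10*u (s(u) = (-10 + u)*10 = -100 + 10*u)
s(352)/225721 + p(b(20, -17))/404057 = (-100 + 10*352)/225721 + 54/404057 = (-100 + 3520)*(1/225721) + 54*(1/404057) = 3420*(1/225721) + 54/404057 = 3420/225721 + 54/404057 = 1394063874/91204150097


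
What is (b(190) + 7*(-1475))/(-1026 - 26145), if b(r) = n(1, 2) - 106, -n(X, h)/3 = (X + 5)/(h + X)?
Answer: 3479/9057 ≈ 0.38412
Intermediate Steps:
n(X, h) = -3*(5 + X)/(X + h) (n(X, h) = -3*(X + 5)/(h + X) = -3*(5 + X)/(X + h))
b(r) = -112 (b(r) = 3*(-5 - 1*1)/(1 + 2) - 106 = 3*(-5 - 1)/3 - 106 = 3*(⅓)*(-6) - 106 = -6 - 106 = -112)
(b(190) + 7*(-1475))/(-1026 - 26145) = (-112 + 7*(-1475))/(-1026 - 26145) = (-112 - 10325)/(-27171) = -10437*(-1/27171) = 3479/9057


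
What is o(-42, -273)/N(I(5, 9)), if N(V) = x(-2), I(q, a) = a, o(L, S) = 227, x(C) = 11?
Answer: 227/11 ≈ 20.636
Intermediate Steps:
N(V) = 11
o(-42, -273)/N(I(5, 9)) = 227/11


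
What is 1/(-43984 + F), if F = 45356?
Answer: 1/1372 ≈ 0.00072886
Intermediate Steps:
1/(-43984 + F) = 1/(-43984 + 45356) = 1/1372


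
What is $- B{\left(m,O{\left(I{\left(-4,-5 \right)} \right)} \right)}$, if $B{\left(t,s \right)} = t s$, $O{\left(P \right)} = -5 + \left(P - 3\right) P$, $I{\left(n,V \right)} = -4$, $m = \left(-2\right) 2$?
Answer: $92$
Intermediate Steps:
$m = -4$
$O{\left(P \right)} = -5 + P \left(-3 + P\right)$ ($O{\left(P \right)} = -5 + \left(-3 + P\right) P = -5 + P \left(-3 + P\right)$)
$B{\left(t,s \right)} = s t$
$- B{\left(m,O{\left(I{\left(-4,-5 \right)} \right)} \right)} = - \left(-5 + \left(-4\right)^{2} - -12\right) \left(-4\right) = - \left(-5 + 16 + 12\right) \left(-4\right) = - 23 \left(-4\right) = \left(-1\right) \left(-92\right) = 92$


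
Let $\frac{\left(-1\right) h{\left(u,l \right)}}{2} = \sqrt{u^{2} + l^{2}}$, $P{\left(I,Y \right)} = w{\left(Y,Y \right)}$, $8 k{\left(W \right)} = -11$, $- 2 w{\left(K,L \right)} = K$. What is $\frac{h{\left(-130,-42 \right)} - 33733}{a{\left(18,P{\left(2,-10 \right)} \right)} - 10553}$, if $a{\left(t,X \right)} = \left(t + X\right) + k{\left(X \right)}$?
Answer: $\frac{269864}{84251} + \frac{32 \sqrt{4666}}{84251} \approx 3.229$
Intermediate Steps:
$w{\left(K,L \right)} = - \frac{K}{2}$
$k{\left(W \right)} = - \frac{11}{8}$ ($k{\left(W \right)} = \frac{1}{8} \left(-11\right) = - \frac{11}{8}$)
$P{\left(I,Y \right)} = - \frac{Y}{2}$
$a{\left(t,X \right)} = - \frac{11}{8} + X + t$ ($a{\left(t,X \right)} = \left(t + X\right) - \frac{11}{8} = \left(X + t\right) - \frac{11}{8} = - \frac{11}{8} + X + t$)
$h{\left(u,l \right)} = - 2 \sqrt{l^{2} + u^{2}}$ ($h{\left(u,l \right)} = - 2 \sqrt{u^{2} + l^{2}} = - 2 \sqrt{l^{2} + u^{2}}$)
$\frac{h{\left(-130,-42 \right)} - 33733}{a{\left(18,P{\left(2,-10 \right)} \right)} - 10553} = \frac{- 2 \sqrt{\left(-42\right)^{2} + \left(-130\right)^{2}} - 33733}{\left(- \frac{11}{8} - -5 + 18\right) - 10553} = \frac{- 2 \sqrt{1764 + 16900} - 33733}{\left(- \frac{11}{8} + 5 + 18\right) - 10553} = \frac{- 2 \sqrt{18664} - 33733}{\frac{173}{8} - 10553} = \frac{- 2 \cdot 2 \sqrt{4666} - 33733}{- \frac{84251}{8}} = \left(- 4 \sqrt{4666} - 33733\right) \left(- \frac{8}{84251}\right) = \left(-33733 - 4 \sqrt{4666}\right) \left(- \frac{8}{84251}\right) = \frac{269864}{84251} + \frac{32 \sqrt{4666}}{84251}$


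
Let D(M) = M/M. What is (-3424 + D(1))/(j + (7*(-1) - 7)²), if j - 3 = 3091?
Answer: -489/470 ≈ -1.0404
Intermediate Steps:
j = 3094 (j = 3 + 3091 = 3094)
D(M) = 1
(-3424 + D(1))/(j + (7*(-1) - 7)²) = (-3424 + 1)/(3094 + (7*(-1) - 7)²) = -3423/(3094 + (-7 - 7)²) = -3423/(3094 + (-14)²) = -3423/(3094 + 196) = -3423/3290 = -3423*1/3290 = -489/470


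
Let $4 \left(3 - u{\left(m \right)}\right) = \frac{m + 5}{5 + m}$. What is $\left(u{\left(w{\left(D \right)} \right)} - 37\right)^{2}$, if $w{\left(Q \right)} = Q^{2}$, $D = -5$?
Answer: $\frac{18769}{16} \approx 1173.1$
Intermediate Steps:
$u{\left(m \right)} = \frac{11}{4}$ ($u{\left(m \right)} = 3 - \frac{\left(m + 5\right) \frac{1}{5 + m}}{4} = 3 - \frac{\left(5 + m\right) \frac{1}{5 + m}}{4} = 3 - \frac{1}{4} = \frac{11}{4}$)
$\left(u{\left(w{\left(D \right)} \right)} - 37\right)^{2} = \left(\frac{11}{4} - 37\right)^{2} = \left(- \frac{137}{4}\right)^{2} = \frac{18769}{16}$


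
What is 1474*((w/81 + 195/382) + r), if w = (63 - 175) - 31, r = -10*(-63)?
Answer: 14338061573/15471 ≈ 9.2677e+5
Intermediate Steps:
r = 630
w = -143 (w = -112 - 31 = -143)
1474*((w/81 + 195/382) + r) = 1474*((-143/81 + 195/382) + 630) = 1474*(-38831/30942 + 630) = 1474*(19454629/30942) = 14338061573/15471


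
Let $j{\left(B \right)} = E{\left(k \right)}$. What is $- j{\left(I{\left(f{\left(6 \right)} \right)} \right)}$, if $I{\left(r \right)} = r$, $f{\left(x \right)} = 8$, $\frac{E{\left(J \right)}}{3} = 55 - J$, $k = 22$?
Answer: $-99$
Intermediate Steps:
$E{\left(J \right)} = 165 - 3 J$ ($E{\left(J \right)} = 3 \left(55 - J\right) = 165 - 3 J$)
$j{\left(B \right)} = 99$ ($j{\left(B \right)} = 165 - 66 = 99$)
$- j{\left(I{\left(f{\left(6 \right)} \right)} \right)} = \left(-1\right) 99 = -99$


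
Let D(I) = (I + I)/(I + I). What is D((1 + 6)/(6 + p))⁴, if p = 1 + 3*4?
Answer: 1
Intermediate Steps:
p = 13 (p = 1 + 12 = 13)
D(I) = 1 (D(I) = (2*I)/((2*I)) = (2*I)*(1/(2*I)) = 1)
D((1 + 6)/(6 + p))⁴ = 1⁴ = 1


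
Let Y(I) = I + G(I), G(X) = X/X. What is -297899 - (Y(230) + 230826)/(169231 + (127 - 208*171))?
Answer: -39856138267/133790 ≈ -2.9790e+5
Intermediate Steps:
G(X) = 1
Y(I) = 1 + I (Y(I) = I + 1 = 1 + I)
-297899 - (Y(230) + 230826)/(169231 + (127 - 208*171)) = -297899 - ((1 + 230) + 230826)/(169231 + (127 - 208*171)) = -297899 - (231 + 230826)/(169231 + (127 - 35568)) = -297899 - 231057/(169231 - 35441) = -297899 - 231057/133790 = -39856138267/133790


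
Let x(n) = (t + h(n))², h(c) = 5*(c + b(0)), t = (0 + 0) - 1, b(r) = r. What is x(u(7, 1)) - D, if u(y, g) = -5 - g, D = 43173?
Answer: -42212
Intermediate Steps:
t = -1 (t = 0 - 1 = -1)
h(c) = 5*c (h(c) = 5*(c + 0) = 5*c)
x(n) = (-1 + 5*n)²
x(u(7, 1)) - D = (-1 + 5*(-5 - 1*1))² - 1*43173 = (-1 + 5*(-5 - 1))² - 43173 = (-1 + 5*(-6))² - 43173 = (-1 - 30)² - 43173 = (-31)² - 43173 = 961 - 43173 = -42212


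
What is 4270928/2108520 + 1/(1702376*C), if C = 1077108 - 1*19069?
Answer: 961588869007950589/474728059588007160 ≈ 2.0256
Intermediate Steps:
C = 1058039 (C = 1077108 - 19069 = 1058039)
4270928/2108520 + 1/(1702376*C) = 4270928/2108520 + 1/(1702376*1058039) = 4270928*(1/2108520) + (1/1702376)*(1/1058039) = 533866/263565 + 1/1801180200664 = 961588869007950589/474728059588007160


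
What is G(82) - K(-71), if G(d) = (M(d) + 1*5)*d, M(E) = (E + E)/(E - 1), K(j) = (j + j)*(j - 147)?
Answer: -2460778/81 ≈ -30380.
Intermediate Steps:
K(j) = 2*j*(-147 + j) (K(j) = (2*j)*(-147 + j) = 2*j*(-147 + j))
M(E) = 2*E/(-1 + E) (M(E) = (2*E)/(-1 + E) = 2*E/(-1 + E))
G(d) = d*(5 + 2*d/(-1 + d)) (G(d) = (2*d/(-1 + d) + 1*5)*d = (2*d/(-1 + d) + 5)*d = (5 + 2*d/(-1 + d))*d = d*(5 + 2*d/(-1 + d)))
G(82) - K(-71) = 82*(-5 + 7*82)/(-1 + 82) - 2*(-71)*(-147 - 71) = 82*(-5 + 574)/81 - 2*(-71)*(-218) = 82*(1/81)*569 - 1*30956 = 46658/81 - 30956 = -2460778/81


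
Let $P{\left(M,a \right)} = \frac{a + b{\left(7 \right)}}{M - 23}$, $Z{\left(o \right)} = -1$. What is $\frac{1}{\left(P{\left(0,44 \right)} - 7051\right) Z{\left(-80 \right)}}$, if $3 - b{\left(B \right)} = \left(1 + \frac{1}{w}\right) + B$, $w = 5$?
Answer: $\frac{115}{811059} \approx 0.00014179$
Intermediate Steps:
$b{\left(B \right)} = \frac{9}{5} - B$ ($b{\left(B \right)} = 3 - \left(\left(1 + \frac{1}{5}\right) + B\right) = 3 - \left(\frac{6}{5} + B\right) = \frac{9}{5} - B$)
$P{\left(M,a \right)} = \frac{- \frac{26}{5} + a}{-23 + M}$ ($P{\left(M,a \right)} = \frac{a + \left(\frac{9}{5} - 7\right)}{M - 23} = \frac{a + \left(\frac{9}{5} - 7\right)}{-23 + M} = \frac{a - \frac{26}{5}}{-23 + M} = \frac{- \frac{26}{5} + a}{-23 + M}$)
$\frac{1}{\left(P{\left(0,44 \right)} - 7051\right) Z{\left(-80 \right)}} = \frac{1}{\left(\frac{- \frac{26}{5} + 44}{-23 + 0} - 7051\right) \left(-1\right)} = \frac{1}{\frac{1}{-23} \cdot \frac{194}{5} - 7051} \left(-1\right) = \frac{1}{\left(- \frac{1}{23}\right) \frac{194}{5} - 7051} \left(-1\right) = \frac{1}{- \frac{194}{115} - 7051} \left(-1\right) = \frac{1}{- \frac{811059}{115}} \left(-1\right) = \left(- \frac{115}{811059}\right) \left(-1\right) = \frac{115}{811059}$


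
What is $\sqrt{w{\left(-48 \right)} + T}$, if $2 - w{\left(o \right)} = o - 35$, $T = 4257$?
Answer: $\sqrt{4342} \approx 65.894$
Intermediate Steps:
$w{\left(o \right)} = 37 - o$ ($w{\left(o \right)} = 2 - \left(o - 35\right) = 2 - \left(-35 + o\right) = 37 - o$)
$\sqrt{w{\left(-48 \right)} + T} = \sqrt{\left(37 - -48\right) + 4257} = \sqrt{\left(37 + 48\right) + 4257} = \sqrt{85 + 4257} = \sqrt{4342}$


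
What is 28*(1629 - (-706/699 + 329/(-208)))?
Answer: 1660542709/36348 ≈ 45685.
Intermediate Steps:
28*(1629 - (-706/699 + 329/(-208))) = 28*(1629 - (-706*1/699 + 329*(-1/208))) = 28*(1629 - (-706/699 - 329/208)) = 28*(1629 - 1*(-376819/145392)) = 28*(1629 + 376819/145392) = 28*(237220387/145392) = 1660542709/36348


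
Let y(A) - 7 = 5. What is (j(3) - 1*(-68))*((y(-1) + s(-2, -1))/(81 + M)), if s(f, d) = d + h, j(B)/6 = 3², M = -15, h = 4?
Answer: 305/11 ≈ 27.727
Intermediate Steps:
y(A) = 12 (y(A) = 7 + 5 = 12)
j(B) = 54 (j(B) = 6*3² = 6*9 = 54)
s(f, d) = 4 + d (s(f, d) = d + 4 = 4 + d)
(j(3) - 1*(-68))*((y(-1) + s(-2, -1))/(81 + M)) = (54 - 1*(-68))*((12 + (4 - 1))/(81 - 15)) = (54 + 68)*((12 + 3)/66) = 122*(15*(1/66)) = 122*(5/22) = 305/11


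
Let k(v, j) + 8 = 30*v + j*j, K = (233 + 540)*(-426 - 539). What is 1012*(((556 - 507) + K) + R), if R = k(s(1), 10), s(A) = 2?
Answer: -754692928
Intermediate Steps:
K = -745945 (K = 773*(-965) = -745945)
k(v, j) = -8 + j² + 30*v (k(v, j) = -8 + (30*v + j*j) = -8 + (30*v + j²) = -8 + (j² + 30*v) = -8 + j² + 30*v)
R = 152 (R = -8 + 10² + 30*2 = -8 + 100 + 60 = 152)
1012*(((556 - 507) + K) + R) = 1012*(((556 - 507) - 745945) + 152) = 1012*((49 - 745945) + 152) = 1012*(-745896 + 152) = 1012*(-745744) = -754692928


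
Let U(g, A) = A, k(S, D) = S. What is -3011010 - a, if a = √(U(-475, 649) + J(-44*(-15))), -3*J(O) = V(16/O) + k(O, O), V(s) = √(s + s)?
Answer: -3011010 - √(11679525 - 110*√330)/165 ≈ -3.0110e+6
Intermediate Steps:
V(s) = √2*√s (V(s) = √(2*s) = √2*√s)
J(O) = -O/3 - 4*√2*√(1/O)/3 (J(O) = -(√2*√(16/O) + O)/3 = -(√2*(4*√(1/O)) + O)/3 = -(4*√2*√(1/O) + O)/3 = -(O + 4*√2*√(1/O))/3 = -O/3 - 4*√2*√(1/O)/3)
a = √(429 - 2*√330/495) (a = √(649 + (-(-44)*(-15)/3 - 4*√2*√(1/(-44*(-15)))/3)) = √(649 + (-⅓*660 - 4*√2*√(1/660)/3)) = √(649 + (-220 - 4*√2*√(1/660)/3)) = √(649 + (-220 - 4*√2*√165/330/3)) = √(649 + (-220 - 2*√330/495)) = √(429 - 2*√330/495) ≈ 20.711)
-3011010 - a = -3011010 - √(11679525 - 110*√330)/165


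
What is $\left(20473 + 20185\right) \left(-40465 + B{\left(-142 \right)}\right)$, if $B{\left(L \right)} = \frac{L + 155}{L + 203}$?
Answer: $- \frac{100358255616}{61} \approx -1.6452 \cdot 10^{9}$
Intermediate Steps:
$B{\left(L \right)} = \frac{155 + L}{203 + L}$
$\left(20473 + 20185\right) \left(-40465 + B{\left(-142 \right)}\right) = \left(20473 + 20185\right) \left(-40465 + \frac{155 - 142}{203 - 142}\right) = 40658 \left(-40465 + \frac{1}{61} \cdot 13\right) = 40658 \left(-40465 + \frac{13}{61}\right) = 40658 \left(- \frac{2468352}{61}\right) = - \frac{100358255616}{61}$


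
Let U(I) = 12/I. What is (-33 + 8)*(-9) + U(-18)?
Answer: 673/3 ≈ 224.33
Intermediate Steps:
(-33 + 8)*(-9) + U(-18) = (-33 + 8)*(-9) + 12/(-18) = -25*(-9) + 12*(-1/18) = 225 - ⅔ = 673/3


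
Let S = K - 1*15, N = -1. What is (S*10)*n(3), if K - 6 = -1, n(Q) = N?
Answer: 100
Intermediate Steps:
n(Q) = -1
K = 5 (K = 6 - 1 = 5)
S = -10 (S = 5 - 1*15 = 5 - 15 = -10)
(S*10)*n(3) = -10*10*(-1) = -100*(-1) = 100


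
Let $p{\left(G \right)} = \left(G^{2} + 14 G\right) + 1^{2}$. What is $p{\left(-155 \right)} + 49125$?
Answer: $70981$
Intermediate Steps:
$p{\left(G \right)} = 1 + G^{2} + 14 G$ ($p{\left(G \right)} = \left(G^{2} + 14 G\right) + 1 = 1 + G^{2} + 14 G$)
$p{\left(-155 \right)} + 49125 = \left(1 + \left(-155\right)^{2} + 14 \left(-155\right)\right) + 49125 = \left(1 + 24025 - 2170\right) + 49125 = 21856 + 49125 = 70981$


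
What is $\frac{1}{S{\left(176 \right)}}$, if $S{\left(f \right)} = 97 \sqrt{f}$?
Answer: $\frac{\sqrt{11}}{4268} \approx 0.00077709$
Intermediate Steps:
$\frac{1}{S{\left(176 \right)}} = \frac{1}{97 \sqrt{176}} = \frac{1}{97 \cdot 4 \sqrt{11}} = \frac{1}{388 \sqrt{11}} = \frac{\sqrt{11}}{4268}$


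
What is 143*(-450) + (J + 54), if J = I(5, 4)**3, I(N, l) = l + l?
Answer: -63784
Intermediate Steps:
I(N, l) = 2*l
J = 512 (J = (2*4)**3 = 8**3 = 512)
143*(-450) + (J + 54) = 143*(-450) + (512 + 54) = -64350 + 566 = -63784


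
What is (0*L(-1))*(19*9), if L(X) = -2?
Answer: 0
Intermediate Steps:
(0*L(-1))*(19*9) = (0*(-2))*(19*9) = 0*171 = 0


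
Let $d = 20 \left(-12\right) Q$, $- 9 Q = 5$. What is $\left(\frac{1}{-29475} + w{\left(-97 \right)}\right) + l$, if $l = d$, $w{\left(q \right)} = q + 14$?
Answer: $\frac{1483574}{29475} \approx 50.333$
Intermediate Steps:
$Q = - \frac{5}{9}$ ($Q = \left(- \frac{1}{9}\right) 5 = - \frac{5}{9} \approx -0.55556$)
$w{\left(q \right)} = 14 + q$
$d = \frac{400}{3}$ ($d = 20 \left(-12\right) \left(- \frac{5}{9}\right) = \left(-240\right) \left(- \frac{5}{9}\right) = \frac{400}{3} \approx 133.33$)
$l = \frac{400}{3} \approx 133.33$
$\left(\frac{1}{-29475} + w{\left(-97 \right)}\right) + l = \left(\frac{1}{-29475} + \left(14 - 97\right)\right) + \frac{400}{3} = \left(- \frac{1}{29475} - 83\right) + \frac{400}{3} = - \frac{2446426}{29475} + \frac{400}{3} = \frac{1483574}{29475}$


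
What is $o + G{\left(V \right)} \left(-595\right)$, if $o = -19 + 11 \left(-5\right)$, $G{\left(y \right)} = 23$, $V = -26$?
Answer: $-13759$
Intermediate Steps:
$o = -74$ ($o = -19 - 55 = -74$)
$o + G{\left(V \right)} \left(-595\right) = -74 + 23 \left(-595\right) = -74 - 13685 = -13759$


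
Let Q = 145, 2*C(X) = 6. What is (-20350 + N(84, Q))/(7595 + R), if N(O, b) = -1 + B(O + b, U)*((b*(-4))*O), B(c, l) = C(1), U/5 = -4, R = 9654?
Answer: -166511/17249 ≈ -9.6534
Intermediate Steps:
C(X) = 3 (C(X) = (1/2)*6 = 3)
U = -20 (U = 5*(-4) = -20)
B(c, l) = 3
N(O, b) = -1 - 12*O*b (N(O, b) = -1 + 3*((b*(-4))*O) = -1 + 3*((-4*b)*O) = -1 + 3*(-4*O*b) = -1 - 12*O*b)
(-20350 + N(84, Q))/(7595 + R) = (-20350 + (-1 - 12*84*145))/(7595 + 9654) = (-20350 + (-1 - 146160))/17249 = (-20350 - 146161)*(1/17249) = -166511*1/17249 = -166511/17249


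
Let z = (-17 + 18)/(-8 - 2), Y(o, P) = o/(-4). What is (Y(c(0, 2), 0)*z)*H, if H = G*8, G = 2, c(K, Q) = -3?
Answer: -6/5 ≈ -1.2000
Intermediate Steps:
Y(o, P) = -o/4 (Y(o, P) = o*(-¼) = -o/4)
H = 16 (H = 2*8 = 16)
z = -⅒ (z = 1/(-10) = 1*(-⅒) = -⅒ ≈ -0.10000)
(Y(c(0, 2), 0)*z)*H = (-¼*(-3)*(-⅒))*16 = ((¾)*(-⅒))*16 = -3/40*16 = -6/5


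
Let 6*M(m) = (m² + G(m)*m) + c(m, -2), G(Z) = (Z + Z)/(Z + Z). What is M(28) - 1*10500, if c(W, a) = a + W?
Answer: -31081/3 ≈ -10360.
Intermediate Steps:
G(Z) = 1 (G(Z) = (2*Z)/((2*Z)) = (2*Z)*(1/(2*Z)) = 1)
c(W, a) = W + a
M(m) = -⅓ + m/3 + m²/6 (M(m) = ((m² + 1*m) + (m - 2))/6 = ((m² + m) + (-2 + m))/6 = ((m + m²) + (-2 + m))/6 = (-2 + m² + 2*m)/6 = -⅓ + m/3 + m²/6)
M(28) - 1*10500 = (-⅓ + (⅓)*28 + (⅙)*28²) - 1*10500 = (-⅓ + 28/3 + (⅙)*784) - 10500 = (-⅓ + 28/3 + 392/3) - 10500 = 419/3 - 10500 = -31081/3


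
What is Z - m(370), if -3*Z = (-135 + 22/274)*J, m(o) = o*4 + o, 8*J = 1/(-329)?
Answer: -500314921/270438 ≈ -1850.0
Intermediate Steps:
J = -1/2632 (J = (⅛)/(-329) = (⅛)*(-1/329) = -1/2632 ≈ -0.00037994)
m(o) = 5*o (m(o) = 4*o + o = 5*o)
Z = -4621/270438 (Z = -(-135 + 22/274)*(-1)/(3*2632) = -(-135 + 22*(1/274))*(-1)/(3*2632) = -(-135 + 11/137)*(-1)/(3*2632) = -(-18484)*(-1)/(411*2632) = -⅓*4621/90146 = -4621/270438 ≈ -0.017087)
Z - m(370) = -4621/270438 - 5*370 = -4621/270438 - 1*1850 = -4621/270438 - 1850 = -500314921/270438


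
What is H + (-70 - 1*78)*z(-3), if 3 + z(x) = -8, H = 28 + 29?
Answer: 1685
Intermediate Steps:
H = 57
z(x) = -11 (z(x) = -3 - 8 = -11)
H + (-70 - 1*78)*z(-3) = 57 + (-70 - 1*78)*(-11) = 57 + (-70 - 78)*(-11) = 57 - 148*(-11) = 57 + 1628 = 1685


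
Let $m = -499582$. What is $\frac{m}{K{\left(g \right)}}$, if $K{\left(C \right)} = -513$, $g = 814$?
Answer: $\frac{499582}{513} \approx 973.84$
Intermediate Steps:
$\frac{m}{K{\left(g \right)}} = - \frac{499582}{-513} = \left(-499582\right) \left(- \frac{1}{513}\right) = \frac{499582}{513}$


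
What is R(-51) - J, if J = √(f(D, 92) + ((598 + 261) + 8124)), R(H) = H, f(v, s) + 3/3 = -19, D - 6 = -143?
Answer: -51 - √8963 ≈ -145.67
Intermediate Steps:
D = -137 (D = 6 - 143 = -137)
f(v, s) = -20 (f(v, s) = -1 - 19 = -20)
J = √8963 (J = √(-20 + ((598 + 261) + 8124)) = √(-20 + (859 + 8124)) = √(-20 + 8983) = √8963 ≈ 94.673)
R(-51) - J = -51 - √8963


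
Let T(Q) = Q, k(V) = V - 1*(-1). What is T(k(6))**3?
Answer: 343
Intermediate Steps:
k(V) = 1 + V (k(V) = V + 1 = 1 + V)
T(k(6))**3 = (1 + 6)**3 = 7**3 = 343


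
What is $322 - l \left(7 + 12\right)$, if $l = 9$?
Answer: $151$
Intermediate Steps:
$322 - l \left(7 + 12\right) = 322 - 9 \left(7 + 12\right) = 322 - 9 \cdot 19 = 322 - 171 = 151$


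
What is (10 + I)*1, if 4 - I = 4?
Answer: 10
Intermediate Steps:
I = 0 (I = 4 - 1*4 = 4 - 4 = 0)
(10 + I)*1 = (10 + 0)*1 = 10*1 = 10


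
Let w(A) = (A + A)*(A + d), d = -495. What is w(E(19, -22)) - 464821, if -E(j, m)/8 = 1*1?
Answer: -456773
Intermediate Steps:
E(j, m) = -8
w(A) = 2*A*(-495 + A) (w(A) = (A + A)*(A - 495) = (2*A)*(-495 + A) = 2*A*(-495 + A))
w(E(19, -22)) - 464821 = 2*(-8)*(-495 - 8) - 464821 = 2*(-8)*(-503) - 464821 = 8048 - 464821 = -456773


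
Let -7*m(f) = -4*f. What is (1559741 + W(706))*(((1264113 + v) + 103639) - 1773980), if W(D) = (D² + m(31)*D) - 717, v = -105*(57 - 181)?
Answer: -5697491122912/7 ≈ -8.1393e+11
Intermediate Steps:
v = 13020 (v = -105*(-124) = 13020)
m(f) = 4*f/7 (m(f) = -(-4)*f/7 = 4*f/7)
W(D) = -717 + D² + 124*D/7 (W(D) = (D² + ((4/7)*31)*D) - 717 = (D² + 124*D/7) - 717 = -717 + D² + 124*D/7)
(1559741 + W(706))*(((1264113 + v) + 103639) - 1773980) = (1559741 + (-717 + 706² + (124/7)*706))*(((1264113 + 13020) + 103639) - 1773980) = (1559741 + (-717 + 498436 + 87544/7))*((1277133 + 103639) - 1773980) = (1559741 + 3571577/7)*(1380772 - 1773980) = (14489764/7)*(-393208) = -5697491122912/7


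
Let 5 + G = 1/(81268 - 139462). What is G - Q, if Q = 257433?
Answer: -14981346973/58194 ≈ -2.5744e+5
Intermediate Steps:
G = -290971/58194 (G = -5 + 1/(81268 - 139462) = -5 + 1/(-58194) = -5 - 1/58194 = -290971/58194 ≈ -5.0000)
G - Q = -290971/58194 - 1*257433 = -290971/58194 - 257433 = -14981346973/58194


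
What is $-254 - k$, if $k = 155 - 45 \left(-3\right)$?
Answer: $-544$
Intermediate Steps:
$k = 290$ ($k = 155 - -135 = 155 + 135 = 290$)
$-254 - k = -254 - 290 = -544$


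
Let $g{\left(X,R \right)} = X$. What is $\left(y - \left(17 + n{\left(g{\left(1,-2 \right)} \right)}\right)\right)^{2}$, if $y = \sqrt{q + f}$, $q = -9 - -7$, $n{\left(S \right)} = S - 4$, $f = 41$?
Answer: $\left(14 - \sqrt{39}\right)^{2} \approx 60.14$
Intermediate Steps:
$n{\left(S \right)} = -4 + S$ ($n{\left(S \right)} = S - 4 = -4 + S$)
$q = -2$ ($q = -9 + 7 = -2$)
$y = \sqrt{39}$ ($y = \sqrt{-2 + 41} = \sqrt{39} \approx 6.245$)
$\left(y - \left(17 + n{\left(g{\left(1,-2 \right)} \right)}\right)\right)^{2} = \left(\sqrt{39} - 14\right)^{2} = \left(-14 + \sqrt{39}\right)^{2}$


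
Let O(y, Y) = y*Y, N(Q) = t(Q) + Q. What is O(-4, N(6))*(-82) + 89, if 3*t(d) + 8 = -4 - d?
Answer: 89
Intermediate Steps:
t(d) = -4 - d/3 (t(d) = -8/3 + (-4 - d)/3 = -8/3 + (-4/3 - d/3) = -4 - d/3)
N(Q) = -4 + 2*Q/3 (N(Q) = (-4 - Q/3) + Q = -4 + 2*Q/3)
O(y, Y) = Y*y
O(-4, N(6))*(-82) + 89 = ((-4 + (⅔)*6)*(-4))*(-82) + 89 = ((-4 + 4)*(-4))*(-82) + 89 = (0*(-4))*(-82) + 89 = 0*(-82) + 89 = 0 + 89 = 89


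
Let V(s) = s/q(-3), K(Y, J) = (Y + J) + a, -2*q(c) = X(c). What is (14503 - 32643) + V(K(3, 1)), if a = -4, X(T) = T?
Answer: -18140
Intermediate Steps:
q(c) = -c/2
K(Y, J) = -4 + J + Y (K(Y, J) = (Y + J) - 4 = (J + Y) - 4 = -4 + J + Y)
V(s) = 2*s/3 (V(s) = s/((-½*(-3))) = s/(3/2) = s*(⅔) = 2*s/3)
(14503 - 32643) + V(K(3, 1)) = (14503 - 32643) + 2*(-4 + 1 + 3)/3 = -18140 + (⅔)*0 = -18140 + 0 = -18140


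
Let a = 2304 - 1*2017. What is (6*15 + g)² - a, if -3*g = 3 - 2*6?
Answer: 8362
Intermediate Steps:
a = 287 (a = 2304 - 2017 = 287)
g = 3 (g = -(3 - 2*6)/3 = -(3 - 12)/3 = -⅓*(-9) = 3)
(6*15 + g)² - a = (6*15 + 3)² - 1*287 = (90 + 3)² - 287 = 93² - 287 = 8649 - 287 = 8362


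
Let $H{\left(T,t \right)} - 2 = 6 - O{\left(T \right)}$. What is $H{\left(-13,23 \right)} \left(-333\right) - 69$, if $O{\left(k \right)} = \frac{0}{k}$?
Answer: $-2733$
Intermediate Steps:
$O{\left(k \right)} = 0$
$H{\left(T,t \right)} = 8$ ($H{\left(T,t \right)} = 2 + \left(6 - 0\right) = 2 + \left(6 + 0\right) = 2 + 6 = 8$)
$H{\left(-13,23 \right)} \left(-333\right) - 69 = 8 \left(-333\right) - 69 = -2664 - 69 = -2733$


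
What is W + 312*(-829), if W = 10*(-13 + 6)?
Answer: -258718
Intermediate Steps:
W = -70 (W = 10*(-7) = -70)
W + 312*(-829) = -70 + 312*(-829) = -70 - 258648 = -258718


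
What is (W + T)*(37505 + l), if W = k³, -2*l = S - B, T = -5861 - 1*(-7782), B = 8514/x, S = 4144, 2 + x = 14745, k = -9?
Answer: 622692427392/14743 ≈ 4.2236e+7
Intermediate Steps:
x = 14743 (x = -2 + 14745 = 14743)
B = 8514/14743 ≈ 0.57749
T = 1921 (T = -5861 + 7782 = 1921)
l = -30543239/14743 (l = -(4144 - 1*8514/14743)/2 = -(4144 - 8514/14743)/2 = -½*61086478/14743 = -30543239/14743 ≈ -2071.7)
W = -729 (W = (-9)³ = -729)
(W + T)*(37505 + l) = (-729 + 1921)*(37505 - 30543239/14743) = 1192*(522392976/14743) = 622692427392/14743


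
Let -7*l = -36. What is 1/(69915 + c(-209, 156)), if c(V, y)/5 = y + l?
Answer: 7/495045 ≈ 1.4140e-5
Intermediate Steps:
l = 36/7 (l = -⅐*(-36) = 36/7 ≈ 5.1429)
c(V, y) = 180/7 + 5*y (c(V, y) = 5*(y + 36/7) = 5*(36/7 + y) = 180/7 + 5*y)
1/(69915 + c(-209, 156)) = 1/(69915 + (180/7 + 5*156)) = 1/(69915 + (180/7 + 780)) = 1/(69915 + 5640/7) = 1/(495045/7) = 7/495045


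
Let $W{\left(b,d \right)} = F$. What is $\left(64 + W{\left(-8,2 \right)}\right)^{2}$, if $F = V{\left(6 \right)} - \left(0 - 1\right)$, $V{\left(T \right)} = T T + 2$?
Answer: $10609$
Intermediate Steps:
$V{\left(T \right)} = 2 + T^{2}$ ($V{\left(T \right)} = T^{2} + 2 = 2 + T^{2}$)
$F = 39$ ($F = \left(2 + 6^{2}\right) - \left(0 - 1\right) = \left(2 + 36\right) - -1 = 38 + 1 = 39$)
$W{\left(b,d \right)} = 39$
$\left(64 + W{\left(-8,2 \right)}\right)^{2} = \left(64 + 39\right)^{2} = 103^{2} = 10609$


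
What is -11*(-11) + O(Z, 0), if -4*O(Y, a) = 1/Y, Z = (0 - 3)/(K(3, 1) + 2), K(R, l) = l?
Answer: 485/4 ≈ 121.25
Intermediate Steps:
Z = -1 (Z = (0 - 3)/(1 + 2) = -3/3 = -3*⅓ = -1)
O(Y, a) = -1/(4*Y)
-11*(-11) + O(Z, 0) = -11*(-11) - ¼/(-1) = 121 - ¼*(-1) = 121 + ¼ = 485/4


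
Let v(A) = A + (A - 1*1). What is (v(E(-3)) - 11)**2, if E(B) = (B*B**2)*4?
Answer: 51984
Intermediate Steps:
E(B) = 4*B**3 (E(B) = B**3*4 = 4*B**3)
v(A) = -1 + 2*A (v(A) = A + (A - 1) = A + (-1 + A) = -1 + 2*A)
(v(E(-3)) - 11)**2 = ((-1 + 2*(4*(-3)**3)) - 11)**2 = ((-1 + 2*(4*(-27))) - 11)**2 = ((-1 + 2*(-108)) - 11)**2 = ((-1 - 216) - 11)**2 = (-217 - 11)**2 = (-228)**2 = 51984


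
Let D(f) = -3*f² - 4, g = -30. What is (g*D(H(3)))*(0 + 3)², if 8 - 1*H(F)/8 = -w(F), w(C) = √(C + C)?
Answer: 3629880 + 829440*√6 ≈ 5.6616e+6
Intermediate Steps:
w(C) = √2*√C (w(C) = √(2*C) = √2*√C)
H(F) = 64 + 8*√2*√F (H(F) = 64 - (-8)*√2*√F = 64 + 8*√2*√F)
D(f) = -4 - 3*f²
(g*D(H(3)))*(0 + 3)² = (-30*(-4 - 3*(64 + 8*√2*√3)²))*(0 + 3)² = -30*(-4 - 3*(64 + 8*√6)²)*3² = (120 + 90*(64 + 8*√6)²)*9 = 1080 + 810*(64 + 8*√6)²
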